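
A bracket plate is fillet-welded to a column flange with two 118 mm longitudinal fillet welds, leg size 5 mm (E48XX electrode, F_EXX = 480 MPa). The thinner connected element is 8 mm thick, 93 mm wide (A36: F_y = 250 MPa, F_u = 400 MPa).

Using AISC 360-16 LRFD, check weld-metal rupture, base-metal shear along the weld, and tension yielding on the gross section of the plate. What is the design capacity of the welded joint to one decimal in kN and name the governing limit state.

Weld metal: throat = 0.707×5 = 3.535 mm, L = 2×118 = 236 mm. φR_n = 0.75 × 0.6 × 480 × 3.535 × 236 = 180.2 kN.
Base metal shear (8 mm plate): yield φR_n = 1.0×0.6×250×8×236 = 283.2 kN; rupture φR_n = 0.75×0.6×400×8×236 = 339.8 kN; take 283.2 kN (yield).
Tension yield (gross): A_g = 93×8 = 744 mm². φR_n = 0.90 × 250 × 744 = 167.4 kN.
Governing: min(180.2, 283.2, 167.4) = 167.4 kN → gross-section yield.

167.4 kN (gross-section yield governs)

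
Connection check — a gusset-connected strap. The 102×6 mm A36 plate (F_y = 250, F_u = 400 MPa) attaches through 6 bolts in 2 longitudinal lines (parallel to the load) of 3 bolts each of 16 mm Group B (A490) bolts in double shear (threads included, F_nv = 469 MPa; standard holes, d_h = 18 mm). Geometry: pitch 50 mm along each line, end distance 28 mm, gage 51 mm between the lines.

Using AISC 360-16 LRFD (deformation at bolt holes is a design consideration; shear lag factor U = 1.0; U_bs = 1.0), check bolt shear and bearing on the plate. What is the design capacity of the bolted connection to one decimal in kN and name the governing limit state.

358.6 kN (bearing governs)

Bolt shear: A_b = π(16)²/4 = 201.06 mm². φR_n = 0.75 × 469 × 201.06 × 6 × 2 = 848.7 kN.
Bearing (6 mm plate, F_u = 400 MPa): end bolts L_c = 28 − 18/2 = 19, R_n = min(1.2×19×6×400, 2.4×16×6×400) = 54.72 kN/bolt; interior L_c = 50 − 18 = 32, R_n = 92.16 kN/bolt. φR_n = 0.75 × (2×54.72 + 4×92.16) = 358.6 kN.
Governing: min(848.7, 358.6) = 358.6 kN → bearing.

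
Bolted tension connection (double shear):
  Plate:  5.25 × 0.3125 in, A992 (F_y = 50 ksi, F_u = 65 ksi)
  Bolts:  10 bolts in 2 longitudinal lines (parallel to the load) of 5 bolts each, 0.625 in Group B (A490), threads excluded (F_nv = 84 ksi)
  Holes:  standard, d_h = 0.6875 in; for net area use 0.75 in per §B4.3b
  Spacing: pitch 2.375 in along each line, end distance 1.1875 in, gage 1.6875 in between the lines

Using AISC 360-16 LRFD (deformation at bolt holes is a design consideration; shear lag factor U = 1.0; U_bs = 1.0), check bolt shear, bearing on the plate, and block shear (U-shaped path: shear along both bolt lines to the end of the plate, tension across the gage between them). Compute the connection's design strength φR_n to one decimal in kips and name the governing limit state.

148.0 kips (block shear governs)

Bolt shear: A_b = π(0.625)²/4 = 0.3068 in². φR_n = 0.75 × 84 × 0.3068 × 10 × 2 = 386.6 kips.
Bearing (0.3125 in plate, F_u = 65 ksi): end bolts L_c = 1.1875 − 0.6875/2 = 0.84375, R_n = min(1.2×0.84375×0.3125×65, 2.4×0.625×0.3125×65) = 20.566 kips/bolt; interior L_c = 2.375 − 0.6875 = 1.6875, R_n = 30.469 kips/bolt. φR_n = 0.75 × (2×20.566 + 8×30.469) = 213.7 kips.
Block shear: shear path 2×[1.1875+4×2.375] = 2×10.6875 in, A_gv = 6.6797, A_nv = 2×(10.6875 − 4.5×0.75)×0.3125 = 4.5703 in²; tension across gage: (1.6875 − 1×0.75)×0.3125 = 0.29297 in². R_n = min(0.6×65×4.5703, 0.6×50×6.6797) + 1.0×65×0.29297 = min(178.24, 200.39) + 19.043 = 197.28 kips. φR_n = 0.75 × 197.28 = 148.0 kips.
Governing: min(386.6, 213.7, 148.0) = 148.0 kips → block shear.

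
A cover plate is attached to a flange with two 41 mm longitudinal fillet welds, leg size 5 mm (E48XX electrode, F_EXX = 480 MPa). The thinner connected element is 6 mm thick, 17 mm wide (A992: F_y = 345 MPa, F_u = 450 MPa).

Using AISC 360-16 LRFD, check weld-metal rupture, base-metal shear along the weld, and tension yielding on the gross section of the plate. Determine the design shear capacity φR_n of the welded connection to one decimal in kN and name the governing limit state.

Weld metal: throat = 0.707×5 = 3.535 mm, L = 2×41 = 82 mm. φR_n = 0.75 × 0.6 × 480 × 3.535 × 82 = 62.6 kN.
Base metal shear (6 mm plate): yield φR_n = 1.0×0.6×345×6×82 = 101.8 kN; rupture φR_n = 0.75×0.6×450×6×82 = 99.6 kN; take 99.6 kN (rupture).
Tension yield (gross): A_g = 17×6 = 102 mm². φR_n = 0.90 × 345 × 102 = 31.7 kN.
Governing: min(62.6, 99.6, 31.7) = 31.7 kN → gross-section yield.

31.7 kN (gross-section yield governs)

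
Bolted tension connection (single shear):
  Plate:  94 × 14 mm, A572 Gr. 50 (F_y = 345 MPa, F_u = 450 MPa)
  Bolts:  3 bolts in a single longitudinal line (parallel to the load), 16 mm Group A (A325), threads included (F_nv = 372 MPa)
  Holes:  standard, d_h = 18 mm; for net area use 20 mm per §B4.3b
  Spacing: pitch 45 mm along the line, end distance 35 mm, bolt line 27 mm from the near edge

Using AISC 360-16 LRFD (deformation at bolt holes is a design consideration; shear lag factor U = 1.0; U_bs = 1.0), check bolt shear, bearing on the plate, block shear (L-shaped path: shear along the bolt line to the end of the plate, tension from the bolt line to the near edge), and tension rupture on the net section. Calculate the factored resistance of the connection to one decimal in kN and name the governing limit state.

Bolt shear: A_b = π(16)²/4 = 201.06 mm². φR_n = 0.75 × 372 × 201.06 × 3 × 1 = 168.3 kN.
Bearing (14 mm plate, F_u = 450 MPa): end bolts L_c = 35 − 18/2 = 26, R_n = min(1.2×26×14×450, 2.4×16×14×450) = 196.56 kN/bolt; interior L_c = 45 − 18 = 27, R_n = 204.12 kN/bolt. φR_n = 0.75 × (1×196.56 + 2×204.12) = 453.6 kN.
Block shear: shear path 1×[35+2×45] = 1×125 mm, A_gv = 1750, A_nv = 1×(125 − 2.5×20)×14 = 1050 mm²; tension to near edge: (27 − 0.5×20)×14 = 238 mm². R_n = min(0.6×450×1050, 0.6×345×1750) + 1.0×450×238 = min(283.5, 362.25) + 107.1 = 390.6 kN. φR_n = 0.75 × 390.6 = 293.0 kN.
Tension rupture (net): A_n = (94 − 1×20)×14 = 1036 mm² (U = 1.0, A_e = A_n). φR_n = 0.75 × 450 × 1036 = 349.7 kN.
Governing: min(168.3, 453.6, 293.0, 349.7) = 168.3 kN → bolt shear.

168.3 kN (bolt shear governs)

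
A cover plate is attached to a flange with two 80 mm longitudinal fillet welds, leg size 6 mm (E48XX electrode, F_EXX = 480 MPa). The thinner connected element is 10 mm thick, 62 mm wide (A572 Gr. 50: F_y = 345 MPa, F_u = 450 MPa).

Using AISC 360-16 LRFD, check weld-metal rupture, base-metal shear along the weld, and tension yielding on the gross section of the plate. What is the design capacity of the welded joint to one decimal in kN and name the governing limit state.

Weld metal: throat = 0.707×6 = 4.242 mm, L = 2×80 = 160 mm. φR_n = 0.75 × 0.6 × 480 × 4.242 × 160 = 146.6 kN.
Base metal shear (10 mm plate): yield φR_n = 1.0×0.6×345×10×160 = 331.2 kN; rupture φR_n = 0.75×0.6×450×10×160 = 324.0 kN; take 324.0 kN (rupture).
Tension yield (gross): A_g = 62×10 = 620 mm². φR_n = 0.90 × 345 × 620 = 192.5 kN.
Governing: min(146.6, 324.0, 192.5) = 146.6 kN → weld metal.

146.6 kN (weld metal governs)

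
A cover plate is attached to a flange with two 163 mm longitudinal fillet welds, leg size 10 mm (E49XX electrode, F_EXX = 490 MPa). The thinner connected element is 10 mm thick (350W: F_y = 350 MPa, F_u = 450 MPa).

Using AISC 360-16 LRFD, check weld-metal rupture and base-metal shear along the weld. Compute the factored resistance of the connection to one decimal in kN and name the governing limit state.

Weld metal: throat = 0.707×10 = 7.07 mm, L = 2×163 = 326 mm. φR_n = 0.75 × 0.6 × 490 × 7.07 × 326 = 508.2 kN.
Base metal shear (10 mm plate): yield φR_n = 1.0×0.6×350×10×326 = 684.6 kN; rupture φR_n = 0.75×0.6×450×10×326 = 660.2 kN; take 660.2 kN (rupture).
Governing: min(508.2, 660.2) = 508.2 kN → weld metal.

508.2 kN (weld metal governs)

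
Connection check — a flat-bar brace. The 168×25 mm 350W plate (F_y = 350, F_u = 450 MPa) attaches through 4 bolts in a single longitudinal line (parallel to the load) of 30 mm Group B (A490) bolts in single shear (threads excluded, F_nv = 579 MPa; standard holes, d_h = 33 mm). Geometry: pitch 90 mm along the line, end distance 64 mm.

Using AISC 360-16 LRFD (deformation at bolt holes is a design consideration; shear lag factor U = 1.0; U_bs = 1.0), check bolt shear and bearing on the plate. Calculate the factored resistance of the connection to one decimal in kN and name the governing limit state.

Bolt shear: A_b = π(30)²/4 = 706.86 mm². φR_n = 0.75 × 579 × 706.86 × 4 × 1 = 1227.8 kN.
Bearing (25 mm plate, F_u = 450 MPa): end bolts L_c = 64 − 33/2 = 47.5, R_n = min(1.2×47.5×25×450, 2.4×30×25×450) = 641.25 kN/bolt; interior L_c = 90 − 33 = 57, R_n = 769.5 kN/bolt. φR_n = 0.75 × (1×641.25 + 3×769.5) = 2212.3 kN.
Governing: min(1227.8, 2212.3) = 1227.8 kN → bolt shear.

1227.8 kN (bolt shear governs)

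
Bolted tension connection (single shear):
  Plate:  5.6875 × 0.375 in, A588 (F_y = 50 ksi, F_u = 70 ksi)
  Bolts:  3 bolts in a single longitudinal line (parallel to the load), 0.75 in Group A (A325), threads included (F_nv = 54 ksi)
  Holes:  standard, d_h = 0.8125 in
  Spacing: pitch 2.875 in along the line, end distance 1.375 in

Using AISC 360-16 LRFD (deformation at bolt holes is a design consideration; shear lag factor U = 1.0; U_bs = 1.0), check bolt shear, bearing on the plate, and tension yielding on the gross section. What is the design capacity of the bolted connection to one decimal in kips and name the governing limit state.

Bolt shear: A_b = π(0.75)²/4 = 0.44179 in². φR_n = 0.75 × 54 × 0.44179 × 3 × 1 = 53.7 kips.
Bearing (0.375 in plate, F_u = 70 ksi): end bolts L_c = 1.375 − 0.8125/2 = 0.96875, R_n = min(1.2×0.96875×0.375×70, 2.4×0.75×0.375×70) = 30.516 kips/bolt; interior L_c = 2.875 − 0.8125 = 2.0625, R_n = 47.25 kips/bolt. φR_n = 0.75 × (1×30.516 + 2×47.25) = 93.8 kips.
Tension yield (gross): A_g = 5.6875×0.375 = 2.1328 in². φR_n = 0.90 × 50 × 2.1328 = 96.0 kips.
Governing: min(53.7, 93.8, 96.0) = 53.7 kips → bolt shear.

53.7 kips (bolt shear governs)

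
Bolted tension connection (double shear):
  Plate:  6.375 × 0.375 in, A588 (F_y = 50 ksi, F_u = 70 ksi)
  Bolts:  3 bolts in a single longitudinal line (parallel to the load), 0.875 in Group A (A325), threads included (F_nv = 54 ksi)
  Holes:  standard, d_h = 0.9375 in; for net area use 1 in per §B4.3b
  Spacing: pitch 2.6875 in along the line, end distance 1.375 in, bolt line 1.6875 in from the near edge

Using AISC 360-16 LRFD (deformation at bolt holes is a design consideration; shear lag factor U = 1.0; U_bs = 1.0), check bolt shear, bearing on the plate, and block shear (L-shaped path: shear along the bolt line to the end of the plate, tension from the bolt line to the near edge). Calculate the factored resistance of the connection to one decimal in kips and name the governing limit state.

73.6 kips (block shear governs)

Bolt shear: A_b = π(0.875)²/4 = 0.60132 in². φR_n = 0.75 × 54 × 0.60132 × 3 × 2 = 146.1 kips.
Bearing (0.375 in plate, F_u = 70 ksi): end bolts L_c = 1.375 − 0.9375/2 = 0.90625, R_n = min(1.2×0.90625×0.375×70, 2.4×0.875×0.375×70) = 28.547 kips/bolt; interior L_c = 2.6875 − 0.9375 = 1.75, R_n = 55.125 kips/bolt. φR_n = 0.75 × (1×28.547 + 2×55.125) = 104.1 kips.
Block shear: shear path 1×[1.375+2×2.6875] = 1×6.75 in, A_gv = 2.5313, A_nv = 1×(6.75 − 2.5×1)×0.375 = 1.5938 in²; tension to near edge: (1.6875 − 0.5×1)×0.375 = 0.44531 in². R_n = min(0.6×70×1.5938, 0.6×50×2.5313) + 1.0×70×0.44531 = min(66.94, 75.939) + 31.172 = 98.112 kips. φR_n = 0.75 × 98.112 = 73.6 kips.
Governing: min(146.1, 104.1, 73.6) = 73.6 kips → block shear.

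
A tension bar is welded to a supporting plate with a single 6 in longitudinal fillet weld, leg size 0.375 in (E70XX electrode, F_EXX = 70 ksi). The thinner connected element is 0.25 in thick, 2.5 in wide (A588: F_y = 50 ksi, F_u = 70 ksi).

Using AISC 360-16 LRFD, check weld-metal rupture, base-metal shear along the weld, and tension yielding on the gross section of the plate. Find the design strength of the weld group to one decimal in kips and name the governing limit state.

Weld metal: throat = 0.707×0.375 = 0.26513 in, L = 6 in. φR_n = 0.75 × 0.6 × 70 × 0.26513 × 6 = 50.1 kips.
Base metal shear (0.25 in plate): yield φR_n = 1.0×0.6×50×0.25×6 = 45.0 kips; rupture φR_n = 0.75×0.6×70×0.25×6 = 47.3 kips; take 45.0 kips (yield).
Tension yield (gross): A_g = 2.5×0.25 = 0.625 in². φR_n = 0.90 × 50 × 0.625 = 28.1 kips.
Governing: min(50.1, 45.0, 28.1) = 28.1 kips → gross-section yield.

28.1 kips (gross-section yield governs)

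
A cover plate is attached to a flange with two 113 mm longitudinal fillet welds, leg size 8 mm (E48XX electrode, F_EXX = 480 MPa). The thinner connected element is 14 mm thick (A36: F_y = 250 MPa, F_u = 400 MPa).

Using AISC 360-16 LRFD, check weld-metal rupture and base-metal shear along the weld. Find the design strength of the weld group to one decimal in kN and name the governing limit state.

276.1 kN (weld metal governs)

Weld metal: throat = 0.707×8 = 5.656 mm, L = 2×113 = 226 mm. φR_n = 0.75 × 0.6 × 480 × 5.656 × 226 = 276.1 kN.
Base metal shear (14 mm plate): yield φR_n = 1.0×0.6×250×14×226 = 474.6 kN; rupture φR_n = 0.75×0.6×400×14×226 = 569.5 kN; take 474.6 kN (yield).
Governing: min(276.1, 474.6) = 276.1 kN → weld metal.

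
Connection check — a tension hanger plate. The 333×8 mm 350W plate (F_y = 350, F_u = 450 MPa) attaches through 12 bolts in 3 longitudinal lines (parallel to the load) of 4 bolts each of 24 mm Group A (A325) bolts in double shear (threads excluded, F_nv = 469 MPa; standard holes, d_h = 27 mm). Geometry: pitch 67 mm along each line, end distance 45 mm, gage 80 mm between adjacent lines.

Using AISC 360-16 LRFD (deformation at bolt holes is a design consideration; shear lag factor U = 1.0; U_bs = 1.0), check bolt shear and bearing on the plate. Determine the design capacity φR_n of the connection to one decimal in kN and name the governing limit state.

1472.6 kN (bearing governs)

Bolt shear: A_b = π(24)²/4 = 452.39 mm². φR_n = 0.75 × 469 × 452.39 × 12 × 2 = 3819.1 kN.
Bearing (8 mm plate, F_u = 450 MPa): end bolts L_c = 45 − 27/2 = 31.5, R_n = min(1.2×31.5×8×450, 2.4×24×8×450) = 136.08 kN/bolt; interior L_c = 67 − 27 = 40, R_n = 172.8 kN/bolt. φR_n = 0.75 × (3×136.08 + 9×172.8) = 1472.6 kN.
Governing: min(3819.1, 1472.6) = 1472.6 kN → bearing.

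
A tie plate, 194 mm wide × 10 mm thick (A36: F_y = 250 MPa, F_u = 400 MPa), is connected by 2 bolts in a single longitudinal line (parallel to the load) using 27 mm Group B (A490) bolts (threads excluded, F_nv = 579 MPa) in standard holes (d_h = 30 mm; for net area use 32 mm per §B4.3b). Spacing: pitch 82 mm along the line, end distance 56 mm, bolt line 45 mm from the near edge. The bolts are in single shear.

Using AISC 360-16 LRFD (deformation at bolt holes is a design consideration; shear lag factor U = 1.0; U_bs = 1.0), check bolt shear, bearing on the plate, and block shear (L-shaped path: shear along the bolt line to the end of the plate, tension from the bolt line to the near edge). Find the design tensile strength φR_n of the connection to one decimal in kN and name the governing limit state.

242.3 kN (block shear governs)

Bolt shear: A_b = π(27)²/4 = 572.56 mm². φR_n = 0.75 × 579 × 572.56 × 2 × 1 = 497.3 kN.
Bearing (10 mm plate, F_u = 400 MPa): end bolts L_c = 56 − 30/2 = 41, R_n = min(1.2×41×10×400, 2.4×27×10×400) = 196.8 kN/bolt; interior L_c = 82 − 30 = 52, R_n = 249.6 kN/bolt. φR_n = 0.75 × (1×196.8 + 1×249.6) = 334.8 kN.
Block shear: shear path 1×[56+1×82] = 1×138 mm, A_gv = 1380, A_nv = 1×(138 − 1.5×32)×10 = 900 mm²; tension to near edge: (45 − 0.5×32)×10 = 290 mm². R_n = min(0.6×400×900, 0.6×250×1380) + 1.0×400×290 = min(216, 207) + 116 = 323 kN. φR_n = 0.75 × 323 = 242.3 kN.
Governing: min(497.3, 334.8, 242.3) = 242.3 kN → block shear.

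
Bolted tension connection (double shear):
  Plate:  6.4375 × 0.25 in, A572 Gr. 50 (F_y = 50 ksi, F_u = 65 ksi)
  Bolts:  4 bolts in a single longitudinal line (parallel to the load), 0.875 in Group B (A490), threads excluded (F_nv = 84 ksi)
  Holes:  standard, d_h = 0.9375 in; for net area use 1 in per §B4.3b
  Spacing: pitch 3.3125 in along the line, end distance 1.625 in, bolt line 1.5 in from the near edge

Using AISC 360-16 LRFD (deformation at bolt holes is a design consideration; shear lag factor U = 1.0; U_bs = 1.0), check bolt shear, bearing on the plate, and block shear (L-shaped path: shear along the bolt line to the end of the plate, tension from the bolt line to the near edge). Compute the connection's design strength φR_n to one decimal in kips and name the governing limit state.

Bolt shear: A_b = π(0.875)²/4 = 0.60132 in². φR_n = 0.75 × 84 × 0.60132 × 4 × 2 = 303.1 kips.
Bearing (0.25 in plate, F_u = 65 ksi): end bolts L_c = 1.625 − 0.9375/2 = 1.15625, R_n = min(1.2×1.15625×0.25×65, 2.4×0.875×0.25×65) = 22.547 kips/bolt; interior L_c = 3.3125 − 0.9375 = 2.375, R_n = 34.125 kips/bolt. φR_n = 0.75 × (1×22.547 + 3×34.125) = 93.7 kips.
Block shear: shear path 1×[1.625+3×3.3125] = 1×11.5625 in, A_gv = 2.8906, A_nv = 1×(11.5625 − 3.5×1)×0.25 = 2.0156 in²; tension to near edge: (1.5 − 0.5×1)×0.25 = 0.25 in². R_n = min(0.6×65×2.0156, 0.6×50×2.8906) + 1.0×65×0.25 = min(78.608, 86.718) + 16.25 = 94.858 kips. φR_n = 0.75 × 94.858 = 71.1 kips.
Governing: min(303.1, 93.7, 71.1) = 71.1 kips → block shear.

71.1 kips (block shear governs)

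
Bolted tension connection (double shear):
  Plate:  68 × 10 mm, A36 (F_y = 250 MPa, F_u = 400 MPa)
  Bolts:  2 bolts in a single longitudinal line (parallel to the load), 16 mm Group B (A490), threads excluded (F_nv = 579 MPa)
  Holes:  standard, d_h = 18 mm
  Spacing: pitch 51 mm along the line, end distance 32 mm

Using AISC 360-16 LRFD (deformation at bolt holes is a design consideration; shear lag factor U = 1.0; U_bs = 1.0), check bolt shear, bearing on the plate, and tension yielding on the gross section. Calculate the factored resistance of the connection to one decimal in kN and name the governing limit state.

Bolt shear: A_b = π(16)²/4 = 201.06 mm². φR_n = 0.75 × 579 × 201.06 × 2 × 2 = 349.2 kN.
Bearing (10 mm plate, F_u = 400 MPa): end bolts L_c = 32 − 18/2 = 23, R_n = min(1.2×23×10×400, 2.4×16×10×400) = 110.4 kN/bolt; interior L_c = 51 − 18 = 33, R_n = 153.6 kN/bolt. φR_n = 0.75 × (1×110.4 + 1×153.6) = 198.0 kN.
Tension yield (gross): A_g = 68×10 = 680 mm². φR_n = 0.90 × 250 × 680 = 153.0 kN.
Governing: min(349.2, 198.0, 153.0) = 153.0 kN → gross-section yield.

153.0 kN (gross-section yield governs)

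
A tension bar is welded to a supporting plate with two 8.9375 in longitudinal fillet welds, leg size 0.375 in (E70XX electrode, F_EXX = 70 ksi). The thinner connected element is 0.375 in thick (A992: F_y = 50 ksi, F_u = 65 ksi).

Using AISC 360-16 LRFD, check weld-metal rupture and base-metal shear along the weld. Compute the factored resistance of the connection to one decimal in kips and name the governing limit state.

Weld metal: throat = 0.707×0.375 = 0.26513 in, L = 2×8.9375 = 17.875 in. φR_n = 0.75 × 0.6 × 70 × 0.26513 × 17.875 = 149.3 kips.
Base metal shear (0.375 in plate): yield φR_n = 1.0×0.6×50×0.375×17.875 = 201.1 kips; rupture φR_n = 0.75×0.6×65×0.375×17.875 = 196.1 kips; take 196.1 kips (rupture).
Governing: min(149.3, 196.1) = 149.3 kips → weld metal.

149.3 kips (weld metal governs)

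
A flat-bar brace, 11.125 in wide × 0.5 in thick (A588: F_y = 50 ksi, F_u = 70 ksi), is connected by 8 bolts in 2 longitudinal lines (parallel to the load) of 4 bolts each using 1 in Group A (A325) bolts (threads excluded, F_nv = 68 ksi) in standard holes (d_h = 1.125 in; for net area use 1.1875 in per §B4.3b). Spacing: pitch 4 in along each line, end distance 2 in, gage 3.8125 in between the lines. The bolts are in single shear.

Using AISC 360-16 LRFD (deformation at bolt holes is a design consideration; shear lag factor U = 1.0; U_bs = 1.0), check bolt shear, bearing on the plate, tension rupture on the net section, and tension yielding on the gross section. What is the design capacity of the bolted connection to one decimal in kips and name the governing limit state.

Bolt shear: A_b = π(1)²/4 = 0.7854 in². φR_n = 0.75 × 68 × 0.7854 × 8 × 1 = 320.4 kips.
Bearing (0.5 in plate, F_u = 70 ksi): end bolts L_c = 2 − 1.125/2 = 1.4375, R_n = min(1.2×1.4375×0.5×70, 2.4×1×0.5×70) = 60.375 kips/bolt; interior L_c = 4 − 1.125 = 2.875, R_n = 84 kips/bolt. φR_n = 0.75 × (2×60.375 + 6×84) = 468.6 kips.
Tension rupture (net): A_n = (11.125 − 2×1.1875)×0.5 = 4.375 in² (U = 1.0, A_e = A_n). φR_n = 0.75 × 70 × 4.375 = 229.7 kips.
Tension yield (gross): A_g = 11.125×0.5 = 5.5625 in². φR_n = 0.90 × 50 × 5.5625 = 250.3 kips.
Governing: min(320.4, 468.6, 229.7, 250.3) = 229.7 kips → net-section rupture.

229.7 kips (net-section rupture governs)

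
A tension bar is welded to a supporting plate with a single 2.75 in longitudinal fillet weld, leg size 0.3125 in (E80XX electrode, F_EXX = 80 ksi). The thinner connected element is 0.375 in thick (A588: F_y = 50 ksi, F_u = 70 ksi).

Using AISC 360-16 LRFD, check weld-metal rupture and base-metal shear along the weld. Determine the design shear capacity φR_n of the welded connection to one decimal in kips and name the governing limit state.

21.9 kips (weld metal governs)

Weld metal: throat = 0.707×0.3125 = 0.22094 in, L = 2.75 in. φR_n = 0.75 × 0.6 × 80 × 0.22094 × 2.75 = 21.9 kips.
Base metal shear (0.375 in plate): yield φR_n = 1.0×0.6×50×0.375×2.75 = 30.9 kips; rupture φR_n = 0.75×0.6×70×0.375×2.75 = 32.5 kips; take 30.9 kips (yield).
Governing: min(21.9, 30.9) = 21.9 kips → weld metal.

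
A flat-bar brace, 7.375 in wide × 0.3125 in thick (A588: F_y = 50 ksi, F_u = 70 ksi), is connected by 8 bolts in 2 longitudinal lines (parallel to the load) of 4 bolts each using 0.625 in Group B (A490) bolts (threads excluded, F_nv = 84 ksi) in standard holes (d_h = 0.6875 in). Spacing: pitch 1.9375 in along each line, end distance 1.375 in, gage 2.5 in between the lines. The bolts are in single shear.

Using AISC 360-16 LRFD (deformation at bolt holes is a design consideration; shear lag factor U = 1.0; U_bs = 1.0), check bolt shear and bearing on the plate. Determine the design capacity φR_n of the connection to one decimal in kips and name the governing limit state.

Bolt shear: A_b = π(0.625)²/4 = 0.3068 in². φR_n = 0.75 × 84 × 0.3068 × 8 × 1 = 154.6 kips.
Bearing (0.3125 in plate, F_u = 70 ksi): end bolts L_c = 1.375 − 0.6875/2 = 1.03125, R_n = min(1.2×1.03125×0.3125×70, 2.4×0.625×0.3125×70) = 27.07 kips/bolt; interior L_c = 1.9375 − 0.6875 = 1.25, R_n = 32.813 kips/bolt. φR_n = 0.75 × (2×27.07 + 6×32.813) = 188.3 kips.
Governing: min(154.6, 188.3) = 154.6 kips → bolt shear.

154.6 kips (bolt shear governs)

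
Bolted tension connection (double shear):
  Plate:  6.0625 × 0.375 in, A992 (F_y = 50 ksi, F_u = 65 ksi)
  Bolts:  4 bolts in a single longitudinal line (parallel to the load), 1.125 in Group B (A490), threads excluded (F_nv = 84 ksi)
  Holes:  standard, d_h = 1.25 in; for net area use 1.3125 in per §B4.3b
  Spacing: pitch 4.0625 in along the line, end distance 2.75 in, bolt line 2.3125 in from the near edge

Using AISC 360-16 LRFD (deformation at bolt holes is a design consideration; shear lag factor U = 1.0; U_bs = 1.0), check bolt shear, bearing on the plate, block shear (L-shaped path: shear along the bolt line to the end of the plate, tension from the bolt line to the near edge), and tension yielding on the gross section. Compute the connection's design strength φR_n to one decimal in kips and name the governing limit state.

102.3 kips (gross-section yield governs)

Bolt shear: A_b = π(1.125)²/4 = 0.99402 in². φR_n = 0.75 × 84 × 0.99402 × 4 × 2 = 501.0 kips.
Bearing (0.375 in plate, F_u = 65 ksi): end bolts L_c = 2.75 − 1.25/2 = 2.125, R_n = min(1.2×2.125×0.375×65, 2.4×1.125×0.375×65) = 62.156 kips/bolt; interior L_c = 4.0625 − 1.25 = 2.8125, R_n = 65.813 kips/bolt. φR_n = 0.75 × (1×62.156 + 3×65.813) = 194.7 kips.
Block shear: shear path 1×[2.75+3×4.0625] = 1×14.9375 in, A_gv = 5.6016, A_nv = 1×(14.9375 − 3.5×1.3125)×0.375 = 3.8789 in²; tension to near edge: (2.3125 − 0.5×1.3125)×0.375 = 0.62109 in². R_n = min(0.6×65×3.8789, 0.6×50×5.6016) + 1.0×65×0.62109 = min(151.28, 168.05) + 40.371 = 191.65 kips. φR_n = 0.75 × 191.65 = 143.7 kips.
Tension yield (gross): A_g = 6.0625×0.375 = 2.2734 in². φR_n = 0.90 × 50 × 2.2734 = 102.3 kips.
Governing: min(501.0, 194.7, 143.7, 102.3) = 102.3 kips → gross-section yield.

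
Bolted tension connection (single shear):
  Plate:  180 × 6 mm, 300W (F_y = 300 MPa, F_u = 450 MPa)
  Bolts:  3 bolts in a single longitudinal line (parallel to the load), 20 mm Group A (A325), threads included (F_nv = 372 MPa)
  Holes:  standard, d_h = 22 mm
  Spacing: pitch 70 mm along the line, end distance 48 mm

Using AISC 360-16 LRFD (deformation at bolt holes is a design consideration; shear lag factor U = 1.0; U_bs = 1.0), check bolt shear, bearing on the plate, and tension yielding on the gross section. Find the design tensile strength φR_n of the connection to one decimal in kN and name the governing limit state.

Bolt shear: A_b = π(20)²/4 = 314.16 mm². φR_n = 0.75 × 372 × 314.16 × 3 × 1 = 263.0 kN.
Bearing (6 mm plate, F_u = 450 MPa): end bolts L_c = 48 − 22/2 = 37, R_n = min(1.2×37×6×450, 2.4×20×6×450) = 119.88 kN/bolt; interior L_c = 70 − 22 = 48, R_n = 129.6 kN/bolt. φR_n = 0.75 × (1×119.88 + 2×129.6) = 284.3 kN.
Tension yield (gross): A_g = 180×6 = 1080 mm². φR_n = 0.90 × 300 × 1080 = 291.6 kN.
Governing: min(263.0, 284.3, 291.6) = 263.0 kN → bolt shear.

263.0 kN (bolt shear governs)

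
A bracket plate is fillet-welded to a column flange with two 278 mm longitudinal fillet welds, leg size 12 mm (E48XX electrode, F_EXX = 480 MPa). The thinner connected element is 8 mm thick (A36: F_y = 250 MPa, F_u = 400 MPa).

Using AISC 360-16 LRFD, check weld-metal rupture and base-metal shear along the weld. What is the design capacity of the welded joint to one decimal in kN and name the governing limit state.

667.2 kN (base-metal shear governs)

Weld metal: throat = 0.707×12 = 8.484 mm, L = 2×278 = 556 mm. φR_n = 0.75 × 0.6 × 480 × 8.484 × 556 = 1018.9 kN.
Base metal shear (8 mm plate): yield φR_n = 1.0×0.6×250×8×556 = 667.2 kN; rupture φR_n = 0.75×0.6×400×8×556 = 800.6 kN; take 667.2 kN (yield).
Governing: min(1018.9, 667.2) = 667.2 kN → base-metal shear.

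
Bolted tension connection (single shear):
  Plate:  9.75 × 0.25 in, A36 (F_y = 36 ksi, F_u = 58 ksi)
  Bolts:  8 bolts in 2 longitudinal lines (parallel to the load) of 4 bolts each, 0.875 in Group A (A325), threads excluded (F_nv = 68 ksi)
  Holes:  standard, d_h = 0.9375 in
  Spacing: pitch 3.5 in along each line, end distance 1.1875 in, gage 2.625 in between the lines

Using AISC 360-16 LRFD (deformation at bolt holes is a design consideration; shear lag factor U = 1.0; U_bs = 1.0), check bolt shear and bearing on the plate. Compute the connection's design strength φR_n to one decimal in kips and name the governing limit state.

155.8 kips (bearing governs)

Bolt shear: A_b = π(0.875)²/4 = 0.60132 in². φR_n = 0.75 × 68 × 0.60132 × 8 × 1 = 245.3 kips.
Bearing (0.25 in plate, F_u = 58 ksi): end bolts L_c = 1.1875 − 0.9375/2 = 0.71875, R_n = min(1.2×0.71875×0.25×58, 2.4×0.875×0.25×58) = 12.506 kips/bolt; interior L_c = 3.5 − 0.9375 = 2.5625, R_n = 30.45 kips/bolt. φR_n = 0.75 × (2×12.506 + 6×30.45) = 155.8 kips.
Governing: min(245.3, 155.8) = 155.8 kips → bearing.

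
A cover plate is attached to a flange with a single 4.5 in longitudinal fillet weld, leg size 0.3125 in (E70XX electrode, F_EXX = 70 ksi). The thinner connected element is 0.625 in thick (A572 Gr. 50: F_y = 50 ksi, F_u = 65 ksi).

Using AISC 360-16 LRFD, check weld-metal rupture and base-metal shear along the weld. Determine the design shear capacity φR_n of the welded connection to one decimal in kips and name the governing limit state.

Weld metal: throat = 0.707×0.3125 = 0.22094 in, L = 4.5 in. φR_n = 0.75 × 0.6 × 70 × 0.22094 × 4.5 = 31.3 kips.
Base metal shear (0.625 in plate): yield φR_n = 1.0×0.6×50×0.625×4.5 = 84.4 kips; rupture φR_n = 0.75×0.6×65×0.625×4.5 = 82.3 kips; take 82.3 kips (rupture).
Governing: min(31.3, 82.3) = 31.3 kips → weld metal.

31.3 kips (weld metal governs)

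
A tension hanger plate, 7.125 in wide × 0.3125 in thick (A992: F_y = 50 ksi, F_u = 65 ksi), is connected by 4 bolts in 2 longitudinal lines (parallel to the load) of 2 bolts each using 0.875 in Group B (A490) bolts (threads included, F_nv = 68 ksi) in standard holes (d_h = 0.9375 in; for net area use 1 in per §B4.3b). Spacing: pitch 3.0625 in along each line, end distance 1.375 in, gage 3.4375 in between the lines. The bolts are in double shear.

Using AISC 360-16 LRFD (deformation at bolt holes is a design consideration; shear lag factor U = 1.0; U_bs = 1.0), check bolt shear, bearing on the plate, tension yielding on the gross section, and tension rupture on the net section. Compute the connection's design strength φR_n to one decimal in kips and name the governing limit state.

Bolt shear: A_b = π(0.875)²/4 = 0.60132 in². φR_n = 0.75 × 68 × 0.60132 × 4 × 2 = 245.3 kips.
Bearing (0.3125 in plate, F_u = 65 ksi): end bolts L_c = 1.375 − 0.9375/2 = 0.90625, R_n = min(1.2×0.90625×0.3125×65, 2.4×0.875×0.3125×65) = 22.09 kips/bolt; interior L_c = 3.0625 − 0.9375 = 2.125, R_n = 42.656 kips/bolt. φR_n = 0.75 × (2×22.09 + 2×42.656) = 97.1 kips.
Tension yield (gross): A_g = 7.125×0.3125 = 2.2266 in². φR_n = 0.90 × 50 × 2.2266 = 100.2 kips.
Tension rupture (net): A_n = (7.125 − 2×1)×0.3125 = 1.6016 in² (U = 1.0, A_e = A_n). φR_n = 0.75 × 65 × 1.6016 = 78.1 kips.
Governing: min(245.3, 97.1, 100.2, 78.1) = 78.1 kips → net-section rupture.

78.1 kips (net-section rupture governs)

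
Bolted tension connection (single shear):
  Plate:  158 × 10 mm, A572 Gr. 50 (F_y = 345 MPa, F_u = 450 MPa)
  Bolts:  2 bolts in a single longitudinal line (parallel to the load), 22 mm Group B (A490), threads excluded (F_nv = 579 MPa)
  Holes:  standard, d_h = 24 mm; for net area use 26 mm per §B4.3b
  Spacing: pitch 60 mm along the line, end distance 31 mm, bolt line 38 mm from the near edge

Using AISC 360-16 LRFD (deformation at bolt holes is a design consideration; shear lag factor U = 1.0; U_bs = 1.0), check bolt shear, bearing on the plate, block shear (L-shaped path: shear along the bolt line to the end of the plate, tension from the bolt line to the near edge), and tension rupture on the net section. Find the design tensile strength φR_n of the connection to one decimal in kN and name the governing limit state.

189.7 kN (block shear governs)

Bolt shear: A_b = π(22)²/4 = 380.13 mm². φR_n = 0.75 × 579 × 380.13 × 2 × 1 = 330.1 kN.
Bearing (10 mm plate, F_u = 450 MPa): end bolts L_c = 31 − 24/2 = 19, R_n = min(1.2×19×10×450, 2.4×22×10×450) = 102.6 kN/bolt; interior L_c = 60 − 24 = 36, R_n = 194.4 kN/bolt. φR_n = 0.75 × (1×102.6 + 1×194.4) = 222.8 kN.
Block shear: shear path 1×[31+1×60] = 1×91 mm, A_gv = 910, A_nv = 1×(91 − 1.5×26)×10 = 520 mm²; tension to near edge: (38 − 0.5×26)×10 = 250 mm². R_n = min(0.6×450×520, 0.6×345×910) + 1.0×450×250 = min(140.4, 188.37) + 112.5 = 252.9 kN. φR_n = 0.75 × 252.9 = 189.7 kN.
Tension rupture (net): A_n = (158 − 1×26)×10 = 1320 mm² (U = 1.0, A_e = A_n). φR_n = 0.75 × 450 × 1320 = 445.5 kN.
Governing: min(330.1, 222.8, 189.7, 445.5) = 189.7 kN → block shear.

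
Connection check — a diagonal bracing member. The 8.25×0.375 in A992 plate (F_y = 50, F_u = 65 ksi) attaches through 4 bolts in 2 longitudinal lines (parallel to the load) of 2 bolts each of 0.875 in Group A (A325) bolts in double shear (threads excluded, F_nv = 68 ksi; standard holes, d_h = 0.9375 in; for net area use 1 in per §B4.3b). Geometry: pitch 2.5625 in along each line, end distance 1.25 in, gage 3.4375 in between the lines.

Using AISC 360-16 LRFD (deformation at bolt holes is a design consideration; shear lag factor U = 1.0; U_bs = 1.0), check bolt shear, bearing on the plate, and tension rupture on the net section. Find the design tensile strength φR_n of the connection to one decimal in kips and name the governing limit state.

105.6 kips (bearing governs)

Bolt shear: A_b = π(0.875)²/4 = 0.60132 in². φR_n = 0.75 × 68 × 0.60132 × 4 × 2 = 245.3 kips.
Bearing (0.375 in plate, F_u = 65 ksi): end bolts L_c = 1.25 − 0.9375/2 = 0.78125, R_n = min(1.2×0.78125×0.375×65, 2.4×0.875×0.375×65) = 22.852 kips/bolt; interior L_c = 2.5625 − 0.9375 = 1.625, R_n = 47.531 kips/bolt. φR_n = 0.75 × (2×22.852 + 2×47.531) = 105.6 kips.
Tension rupture (net): A_n = (8.25 − 2×1)×0.375 = 2.3438 in² (U = 1.0, A_e = A_n). φR_n = 0.75 × 65 × 2.3438 = 114.3 kips.
Governing: min(245.3, 105.6, 114.3) = 105.6 kips → bearing.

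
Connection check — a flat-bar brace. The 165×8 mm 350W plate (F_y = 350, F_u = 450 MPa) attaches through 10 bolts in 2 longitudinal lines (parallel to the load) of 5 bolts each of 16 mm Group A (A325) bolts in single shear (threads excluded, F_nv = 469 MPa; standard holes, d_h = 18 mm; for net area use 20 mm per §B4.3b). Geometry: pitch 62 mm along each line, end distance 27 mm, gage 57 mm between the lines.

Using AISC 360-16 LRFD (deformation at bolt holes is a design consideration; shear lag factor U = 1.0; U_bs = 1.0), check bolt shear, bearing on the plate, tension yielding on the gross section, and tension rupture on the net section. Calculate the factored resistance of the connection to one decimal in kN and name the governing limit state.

337.5 kN (net-section rupture governs)

Bolt shear: A_b = π(16)²/4 = 201.06 mm². φR_n = 0.75 × 469 × 201.06 × 10 × 1 = 707.2 kN.
Bearing (8 mm plate, F_u = 450 MPa): end bolts L_c = 27 − 18/2 = 18, R_n = min(1.2×18×8×450, 2.4×16×8×450) = 77.76 kN/bolt; interior L_c = 62 − 18 = 44, R_n = 138.24 kN/bolt. φR_n = 0.75 × (2×77.76 + 8×138.24) = 946.1 kN.
Tension yield (gross): A_g = 165×8 = 1320 mm². φR_n = 0.90 × 350 × 1320 = 415.8 kN.
Tension rupture (net): A_n = (165 − 2×20)×8 = 1000 mm² (U = 1.0, A_e = A_n). φR_n = 0.75 × 450 × 1000 = 337.5 kN.
Governing: min(707.2, 946.1, 415.8, 337.5) = 337.5 kN → net-section rupture.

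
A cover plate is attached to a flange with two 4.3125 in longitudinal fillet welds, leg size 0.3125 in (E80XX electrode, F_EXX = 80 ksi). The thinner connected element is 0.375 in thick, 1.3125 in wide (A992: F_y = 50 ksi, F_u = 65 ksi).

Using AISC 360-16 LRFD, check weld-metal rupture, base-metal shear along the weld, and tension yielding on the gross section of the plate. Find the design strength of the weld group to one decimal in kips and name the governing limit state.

22.1 kips (gross-section yield governs)

Weld metal: throat = 0.707×0.3125 = 0.22094 in, L = 2×4.3125 = 8.625 in. φR_n = 0.75 × 0.6 × 80 × 0.22094 × 8.625 = 68.6 kips.
Base metal shear (0.375 in plate): yield φR_n = 1.0×0.6×50×0.375×8.625 = 97.0 kips; rupture φR_n = 0.75×0.6×65×0.375×8.625 = 94.6 kips; take 94.6 kips (rupture).
Tension yield (gross): A_g = 1.3125×0.375 = 0.49219 in². φR_n = 0.90 × 50 × 0.49219 = 22.1 kips.
Governing: min(68.6, 94.6, 22.1) = 22.1 kips → gross-section yield.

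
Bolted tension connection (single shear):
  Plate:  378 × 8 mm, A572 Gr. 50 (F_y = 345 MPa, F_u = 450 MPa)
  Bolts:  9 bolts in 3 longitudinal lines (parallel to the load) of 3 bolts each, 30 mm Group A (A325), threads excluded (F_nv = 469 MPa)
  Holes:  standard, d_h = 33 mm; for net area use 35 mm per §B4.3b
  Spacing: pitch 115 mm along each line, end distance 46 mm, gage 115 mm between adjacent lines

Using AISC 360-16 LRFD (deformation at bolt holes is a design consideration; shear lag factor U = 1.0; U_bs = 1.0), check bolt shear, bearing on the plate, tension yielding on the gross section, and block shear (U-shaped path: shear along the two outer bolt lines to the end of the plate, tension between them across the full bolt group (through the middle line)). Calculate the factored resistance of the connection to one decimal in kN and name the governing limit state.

939.0 kN (gross-section yield governs)

Bolt shear: A_b = π(30)²/4 = 706.86 mm². φR_n = 0.75 × 469 × 706.86 × 9 × 1 = 2237.7 kN.
Bearing (8 mm plate, F_u = 450 MPa): end bolts L_c = 46 − 33/2 = 29.5, R_n = min(1.2×29.5×8×450, 2.4×30×8×450) = 127.44 kN/bolt; interior L_c = 115 − 33 = 82, R_n = 259.2 kN/bolt. φR_n = 0.75 × (3×127.44 + 6×259.2) = 1453.1 kN.
Tension yield (gross): A_g = 378×8 = 3024 mm². φR_n = 0.90 × 345 × 3024 = 939.0 kN.
Block shear: shear path 2×[46+2×115] = 2×276 mm, A_gv = 4416, A_nv = 2×(276 − 2.5×35)×8 = 3016 mm²; tension across gage: (230 − 2×35)×8 = 1280 mm². R_n = min(0.6×450×3016, 0.6×345×4416) + 1.0×450×1280 = min(814.32, 914.11) + 576 = 1390.3 kN. φR_n = 0.75 × 1390.3 = 1042.7 kN.
Governing: min(2237.7, 1453.1, 939.0, 1042.7) = 939.0 kN → gross-section yield.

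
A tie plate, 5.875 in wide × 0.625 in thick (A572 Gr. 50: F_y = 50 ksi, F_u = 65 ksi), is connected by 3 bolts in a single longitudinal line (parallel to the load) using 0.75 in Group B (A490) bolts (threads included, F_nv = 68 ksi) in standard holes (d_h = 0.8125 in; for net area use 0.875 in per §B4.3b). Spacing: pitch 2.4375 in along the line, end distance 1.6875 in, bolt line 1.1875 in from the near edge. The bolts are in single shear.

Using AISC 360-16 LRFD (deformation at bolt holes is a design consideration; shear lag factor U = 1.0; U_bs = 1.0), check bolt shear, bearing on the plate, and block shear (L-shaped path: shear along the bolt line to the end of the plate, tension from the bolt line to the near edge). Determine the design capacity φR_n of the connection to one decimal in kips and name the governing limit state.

67.6 kips (bolt shear governs)

Bolt shear: A_b = π(0.75)²/4 = 0.44179 in². φR_n = 0.75 × 68 × 0.44179 × 3 × 1 = 67.6 kips.
Bearing (0.625 in plate, F_u = 65 ksi): end bolts L_c = 1.6875 − 0.8125/2 = 1.28125, R_n = min(1.2×1.28125×0.625×65, 2.4×0.75×0.625×65) = 62.461 kips/bolt; interior L_c = 2.4375 − 0.8125 = 1.625, R_n = 73.125 kips/bolt. φR_n = 0.75 × (1×62.461 + 2×73.125) = 156.5 kips.
Block shear: shear path 1×[1.6875+2×2.4375] = 1×6.5625 in, A_gv = 4.1016, A_nv = 1×(6.5625 − 2.5×0.875)×0.625 = 2.7344 in²; tension to near edge: (1.1875 − 0.5×0.875)×0.625 = 0.46875 in². R_n = min(0.6×65×2.7344, 0.6×50×4.1016) + 1.0×65×0.46875 = min(106.64, 123.05) + 30.469 = 137.11 kips. φR_n = 0.75 × 137.11 = 102.8 kips.
Governing: min(67.6, 156.5, 102.8) = 67.6 kips → bolt shear.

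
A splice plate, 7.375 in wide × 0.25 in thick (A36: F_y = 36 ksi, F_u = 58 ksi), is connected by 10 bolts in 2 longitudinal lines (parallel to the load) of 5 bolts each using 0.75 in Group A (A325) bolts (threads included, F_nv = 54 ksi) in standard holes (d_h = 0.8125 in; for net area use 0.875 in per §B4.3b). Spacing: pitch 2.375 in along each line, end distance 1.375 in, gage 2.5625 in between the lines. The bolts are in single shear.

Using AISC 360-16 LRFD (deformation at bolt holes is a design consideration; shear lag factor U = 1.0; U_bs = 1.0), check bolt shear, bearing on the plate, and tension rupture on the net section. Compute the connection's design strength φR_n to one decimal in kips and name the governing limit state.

61.2 kips (net-section rupture governs)

Bolt shear: A_b = π(0.75)²/4 = 0.44179 in². φR_n = 0.75 × 54 × 0.44179 × 10 × 1 = 178.9 kips.
Bearing (0.25 in plate, F_u = 58 ksi): end bolts L_c = 1.375 − 0.8125/2 = 0.96875, R_n = min(1.2×0.96875×0.25×58, 2.4×0.75×0.25×58) = 16.856 kips/bolt; interior L_c = 2.375 − 0.8125 = 1.5625, R_n = 26.1 kips/bolt. φR_n = 0.75 × (2×16.856 + 8×26.1) = 181.9 kips.
Tension rupture (net): A_n = (7.375 − 2×0.875)×0.25 = 1.4063 in² (U = 1.0, A_e = A_n). φR_n = 0.75 × 58 × 1.4063 = 61.2 kips.
Governing: min(178.9, 181.9, 61.2) = 61.2 kips → net-section rupture.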